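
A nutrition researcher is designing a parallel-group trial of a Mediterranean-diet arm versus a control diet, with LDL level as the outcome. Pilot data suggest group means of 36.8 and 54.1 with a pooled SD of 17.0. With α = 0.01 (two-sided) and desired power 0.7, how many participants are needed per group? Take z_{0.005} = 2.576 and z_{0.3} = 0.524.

Cohen's d = |M₁ − M₂| / SD_pooled = |36.8 − 54.1| / 17.0 = 17.3 / 17.0 = 1.018.
For two independent groups with equal n: n = 2·((z_{α/2} + z_β) / d)².
z_{α/2} + z_β = 2.576 + 0.524 = 3.100.
n = 2 × (3.100 / 1.018)² = 2 × 3.045² = 2 × 9.27 = 18.5.
Round up to the next whole participant.

n = 19 per group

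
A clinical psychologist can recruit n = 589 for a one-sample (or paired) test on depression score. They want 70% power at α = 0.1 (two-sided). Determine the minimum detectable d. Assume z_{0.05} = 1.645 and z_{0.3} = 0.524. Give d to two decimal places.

d_min ≈ 0.09

For a single sample (or paired design) of n = 589: d_min = (z_{α/2} + z_β)/√n.
z-sum = 1.645 + 0.524 = 2.169.
d_min = 2.169 / √589 = 2.169 / 24.269 = 0.089.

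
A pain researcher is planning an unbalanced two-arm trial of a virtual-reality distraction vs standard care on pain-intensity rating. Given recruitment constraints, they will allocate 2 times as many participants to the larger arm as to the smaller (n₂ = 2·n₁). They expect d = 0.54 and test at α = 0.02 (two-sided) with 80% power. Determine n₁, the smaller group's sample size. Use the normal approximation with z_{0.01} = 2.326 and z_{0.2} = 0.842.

With allocation ratio k = n₂/n₁ = 2, Var(x̄₁−x̄₂) = σ²(1/n₁ + 1/(k·n₁)) = σ²·(k+1)/(k·n₁).
So n₁ = (1 + 1/k)·((z_{α/2} + z_β)/d)² = 1.500 × (3.168/0.54)².
n₁ = 1.500 × 34.42 = 51.6.
Round up: n₁ = 52, giving n₂ = 2 × 52 = 104.

n₁ = 52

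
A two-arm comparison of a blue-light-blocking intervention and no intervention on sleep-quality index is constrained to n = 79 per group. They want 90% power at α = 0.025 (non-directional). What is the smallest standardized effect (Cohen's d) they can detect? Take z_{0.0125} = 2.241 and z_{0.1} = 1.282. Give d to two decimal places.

d_min ≈ 0.56

For two independent groups of n = 79 each: d_min = (z_{α/2} + z_β)·√(2/n).
z-sum = 2.241 + 1.282 = 3.523.
d_min = 3.523 × √(2/79) = 3.523 × 0.1591 = 0.561.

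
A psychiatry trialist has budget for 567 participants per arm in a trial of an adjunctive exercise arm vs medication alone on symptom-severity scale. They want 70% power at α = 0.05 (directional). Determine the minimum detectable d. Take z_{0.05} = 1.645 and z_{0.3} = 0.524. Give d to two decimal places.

For two independent groups of n = 567 each: d_min = (z_{α} + z_β)·√(2/n).
z-sum = 1.645 + 0.524 = 2.169.
d_min = 2.169 × √(2/567) = 2.169 × 0.0594 = 0.129.

d_min ≈ 0.13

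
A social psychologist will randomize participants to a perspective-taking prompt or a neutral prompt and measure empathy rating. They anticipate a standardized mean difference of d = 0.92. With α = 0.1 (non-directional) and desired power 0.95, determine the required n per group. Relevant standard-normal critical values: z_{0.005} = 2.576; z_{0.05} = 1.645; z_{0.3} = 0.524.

For two independent groups with equal n: n = 2·((z_{α/2} + z_β) / d)².
z_{α/2} + z_β = 1.645 + 1.645 = 3.290.
n = 2 × (3.290 / 0.92)² = 2 × 3.576² = 2 × 12.79 = 25.6.
Round up to the next whole participant.

n = 26 per group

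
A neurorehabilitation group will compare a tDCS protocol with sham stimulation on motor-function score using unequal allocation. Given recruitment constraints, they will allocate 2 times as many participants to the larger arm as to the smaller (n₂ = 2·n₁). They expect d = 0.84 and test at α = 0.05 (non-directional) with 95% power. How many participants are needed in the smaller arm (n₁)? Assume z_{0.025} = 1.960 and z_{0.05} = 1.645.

With allocation ratio k = n₂/n₁ = 2, Var(x̄₁−x̄₂) = σ²(1/n₁ + 1/(k·n₁)) = σ²·(k+1)/(k·n₁).
So n₁ = (1 + 1/k)·((z_{α/2} + z_β)/d)² = 1.500 × (3.605/0.84)².
n₁ = 1.500 × 18.42 = 27.6.
Round up: n₁ = 28, giving n₂ = 2 × 28 = 56.

n₁ = 28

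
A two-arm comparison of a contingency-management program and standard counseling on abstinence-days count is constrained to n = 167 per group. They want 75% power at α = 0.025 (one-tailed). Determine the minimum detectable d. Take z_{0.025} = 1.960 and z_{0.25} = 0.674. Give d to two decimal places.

d_min ≈ 0.29

For two independent groups of n = 167 each: d_min = (z_{α} + z_β)·√(2/n).
z-sum = 1.960 + 0.674 = 2.634.
d_min = 2.634 × √(2/167) = 2.634 × 0.1094 = 0.288.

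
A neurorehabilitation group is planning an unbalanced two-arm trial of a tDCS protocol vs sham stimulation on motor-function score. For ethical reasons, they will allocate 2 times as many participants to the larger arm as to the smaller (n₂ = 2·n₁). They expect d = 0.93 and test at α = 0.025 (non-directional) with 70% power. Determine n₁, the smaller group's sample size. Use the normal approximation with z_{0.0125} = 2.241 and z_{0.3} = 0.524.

With allocation ratio k = n₂/n₁ = 2, Var(x̄₁−x̄₂) = σ²(1/n₁ + 1/(k·n₁)) = σ²·(k+1)/(k·n₁).
So n₁ = (1 + 1/k)·((z_{α/2} + z_β)/d)² = 1.500 × (2.765/0.93)².
n₁ = 1.500 × 8.84 = 13.3.
Round up: n₁ = 14, giving n₂ = 2 × 14 = 28.

n₁ = 14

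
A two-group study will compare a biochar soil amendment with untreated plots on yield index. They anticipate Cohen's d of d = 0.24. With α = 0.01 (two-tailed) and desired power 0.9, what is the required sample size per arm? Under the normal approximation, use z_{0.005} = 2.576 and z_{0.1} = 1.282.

For two independent groups with equal n: n = 2·((z_{α/2} + z_β) / d)².
z_{α/2} + z_β = 2.576 + 1.282 = 3.858.
n = 2 × (3.858 / 0.24)² = 2 × 16.075² = 2 × 258.41 = 516.8.
Round up to the next whole participant.

n = 517 per group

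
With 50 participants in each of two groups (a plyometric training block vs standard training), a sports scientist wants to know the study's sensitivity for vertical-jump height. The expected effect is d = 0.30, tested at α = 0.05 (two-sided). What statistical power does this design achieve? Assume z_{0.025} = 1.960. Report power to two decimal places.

For two equal groups, power = Φ(d·√(n/2) − z_{α/2}).
d·√(n/2) = 0.30 × √(50/2) = 0.30 × 5.000 = 1.500.
z_β = 1.500 − 1.960 = -0.460.
Power = Φ(-0.460) = 0.323.

power ≈ 0.32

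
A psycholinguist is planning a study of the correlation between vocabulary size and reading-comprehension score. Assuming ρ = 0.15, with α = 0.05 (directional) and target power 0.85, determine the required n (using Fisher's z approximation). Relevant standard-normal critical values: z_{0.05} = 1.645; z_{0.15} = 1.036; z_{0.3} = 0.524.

Fisher's z: C = ½·ln((1+r)/(1−r)) = ½·ln(1.3529) = 0.1511.
n = ((z_{α} + z_β)/C)² + 3.
(1.645 + 1.036) / 0.1511 = 2.681 / 0.1511 = 17.743.
n = 17.743² + 3 = 314.82 + 3 = 317.8.
Round up.

n = 318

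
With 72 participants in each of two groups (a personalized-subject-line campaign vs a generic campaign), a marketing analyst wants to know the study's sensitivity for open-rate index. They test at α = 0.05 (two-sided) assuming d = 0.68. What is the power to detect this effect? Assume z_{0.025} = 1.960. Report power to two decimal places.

For two equal groups, power = Φ(d·√(n/2) − z_{α/2}).
d·√(n/2) = 0.68 × √(72/2) = 0.68 × 6.000 = 4.080.
z_β = 4.080 − 1.960 = 2.120.
Power = Φ(2.120) = 0.983.

power ≈ 0.98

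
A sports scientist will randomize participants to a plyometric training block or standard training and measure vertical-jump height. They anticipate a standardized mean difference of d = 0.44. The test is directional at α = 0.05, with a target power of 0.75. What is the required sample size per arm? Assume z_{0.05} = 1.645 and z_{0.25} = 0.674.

n = 56 per group

For two independent groups with equal n: n = 2·((z_{α} + z_β) / d)².
z_{α} + z_β = 1.645 + 0.674 = 2.319.
n = 2 × (2.319 / 0.44)² = 2 × 5.270² = 2 × 27.78 = 55.6.
Round up to the next whole participant.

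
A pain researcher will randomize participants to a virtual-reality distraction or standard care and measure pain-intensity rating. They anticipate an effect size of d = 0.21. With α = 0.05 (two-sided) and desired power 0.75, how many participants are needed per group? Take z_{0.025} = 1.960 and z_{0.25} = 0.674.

n = 315 per group

For two independent groups with equal n: n = 2·((z_{α/2} + z_β) / d)².
z_{α/2} + z_β = 1.960 + 0.674 = 2.634.
n = 2 × (2.634 / 0.21)² = 2 × 12.543² = 2 × 157.32 = 314.6.
Round up to the next whole participant.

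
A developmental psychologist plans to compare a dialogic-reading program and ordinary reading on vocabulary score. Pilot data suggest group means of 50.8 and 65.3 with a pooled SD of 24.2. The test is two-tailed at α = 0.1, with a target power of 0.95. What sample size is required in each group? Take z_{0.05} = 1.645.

Cohen's d = |M₁ − M₂| / SD_pooled = |50.8 − 65.3| / 24.2 = 14.5 / 24.2 = 0.599.
For two independent groups with equal n: n = 2·((z_{α/2} + z_β) / d)².
z_{α/2} + z_β = 1.645 + 1.645 = 3.290.
n = 2 × (3.290 / 0.599)² = 2 × 5.492² = 2 × 30.17 = 60.3.
Round up to the next whole participant.

n = 61 per group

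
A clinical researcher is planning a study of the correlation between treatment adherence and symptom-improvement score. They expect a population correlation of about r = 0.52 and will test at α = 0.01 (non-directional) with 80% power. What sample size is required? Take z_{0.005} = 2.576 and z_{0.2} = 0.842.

Fisher's z: C = ½·ln((1+r)/(1−r)) = ½·ln(3.1667) = 0.5763.
n = ((z_{α/2} + z_β)/C)² + 3.
(2.576 + 0.842) / 0.5763 = 3.418 / 0.5763 = 5.931.
n = 5.931² + 3 = 35.18 + 3 = 38.2.
Round up.

n = 39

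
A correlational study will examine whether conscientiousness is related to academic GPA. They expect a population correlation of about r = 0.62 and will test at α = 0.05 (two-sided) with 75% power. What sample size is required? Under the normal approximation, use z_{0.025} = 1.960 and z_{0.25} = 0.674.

Fisher's z: C = ½·ln((1+r)/(1−r)) = ½·ln(4.2632) = 0.7250.
n = ((z_{α/2} + z_β)/C)² + 3.
(1.960 + 0.674) / 0.7250 = 2.634 / 0.7250 = 3.633.
n = 3.633² + 3 = 13.20 + 3 = 16.2.
Round up.

n = 17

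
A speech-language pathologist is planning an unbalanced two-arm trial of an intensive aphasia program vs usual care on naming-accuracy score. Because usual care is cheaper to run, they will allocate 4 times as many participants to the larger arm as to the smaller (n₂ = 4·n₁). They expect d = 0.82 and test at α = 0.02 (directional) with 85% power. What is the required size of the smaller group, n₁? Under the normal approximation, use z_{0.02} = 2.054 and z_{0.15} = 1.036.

With allocation ratio k = n₂/n₁ = 4, Var(x̄₁−x̄₂) = σ²(1/n₁ + 1/(k·n₁)) = σ²·(k+1)/(k·n₁).
So n₁ = (1 + 1/k)·((z_{α} + z_β)/d)² = 1.250 × (3.090/0.82)².
n₁ = 1.250 × 14.20 = 17.8.
Round up: n₁ = 18, giving n₂ = 4 × 18 = 72.

n₁ = 18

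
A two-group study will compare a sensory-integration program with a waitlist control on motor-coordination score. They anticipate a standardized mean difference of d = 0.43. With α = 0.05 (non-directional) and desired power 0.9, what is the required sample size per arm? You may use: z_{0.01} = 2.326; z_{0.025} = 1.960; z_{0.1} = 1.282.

n = 114 per group

For two independent groups with equal n: n = 2·((z_{α/2} + z_β) / d)².
z_{α/2} + z_β = 1.960 + 1.282 = 3.242.
n = 2 × (3.242 / 0.43)² = 2 × 7.540² = 2 × 56.84 = 113.7.
Round up to the next whole participant.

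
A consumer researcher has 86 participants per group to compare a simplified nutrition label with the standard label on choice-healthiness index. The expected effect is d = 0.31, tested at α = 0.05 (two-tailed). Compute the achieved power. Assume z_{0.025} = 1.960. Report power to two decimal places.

power ≈ 0.53

For two equal groups, power = Φ(d·√(n/2) − z_{α/2}).
d·√(n/2) = 0.31 × √(86/2) = 0.31 × 6.557 = 2.033.
z_β = 2.033 − 1.960 = 0.073.
Power = Φ(0.073) = 0.529.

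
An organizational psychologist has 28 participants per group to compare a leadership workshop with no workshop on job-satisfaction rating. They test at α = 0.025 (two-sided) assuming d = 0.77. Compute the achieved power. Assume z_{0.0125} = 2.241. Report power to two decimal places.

For two equal groups, power = Φ(d·√(n/2) − z_{α/2}).
d·√(n/2) = 0.77 × √(28/2) = 0.77 × 3.742 = 2.881.
z_β = 2.881 − 2.241 = 0.640.
Power = Φ(0.640) = 0.739.

power ≈ 0.74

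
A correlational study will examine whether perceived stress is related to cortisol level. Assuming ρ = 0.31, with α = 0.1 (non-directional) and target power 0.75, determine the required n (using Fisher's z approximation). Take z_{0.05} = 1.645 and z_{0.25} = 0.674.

n = 56

Fisher's z: C = ½·ln((1+r)/(1−r)) = ½·ln(1.8986) = 0.3205.
n = ((z_{α/2} + z_β)/C)² + 3.
(1.645 + 0.674) / 0.3205 = 2.319 / 0.3205 = 7.236.
n = 7.236² + 3 = 52.35 + 3 = 55.4.
Round up.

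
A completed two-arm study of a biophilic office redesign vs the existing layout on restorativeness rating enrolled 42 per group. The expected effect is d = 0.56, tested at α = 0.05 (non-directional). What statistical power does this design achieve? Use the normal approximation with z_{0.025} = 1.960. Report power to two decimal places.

power ≈ 0.73

For two equal groups, power = Φ(d·√(n/2) − z_{α/2}).
d·√(n/2) = 0.56 × √(42/2) = 0.56 × 4.583 = 2.566.
z_β = 2.566 − 1.960 = 0.606.
Power = Φ(0.606) = 0.728.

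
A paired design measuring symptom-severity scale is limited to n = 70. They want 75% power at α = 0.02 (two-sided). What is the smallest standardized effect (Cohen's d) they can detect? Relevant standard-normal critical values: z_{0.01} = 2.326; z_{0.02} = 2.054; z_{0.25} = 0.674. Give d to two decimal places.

d_min ≈ 0.36

For a single sample (or paired design) of n = 70: d_min = (z_{α/2} + z_β)/√n.
z-sum = 2.326 + 0.674 = 3.000.
d_min = 3.000 / √70 = 3.000 / 8.367 = 0.359.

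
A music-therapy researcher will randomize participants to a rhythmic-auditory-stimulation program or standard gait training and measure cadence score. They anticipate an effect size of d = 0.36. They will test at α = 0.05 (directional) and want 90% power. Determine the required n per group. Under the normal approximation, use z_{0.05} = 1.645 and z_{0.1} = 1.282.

n = 133 per group

For two independent groups with equal n: n = 2·((z_{α} + z_β) / d)².
z_{α} + z_β = 1.645 + 1.282 = 2.927.
n = 2 × (2.927 / 0.36)² = 2 × 8.131² = 2 × 66.11 = 132.2.
Round up to the next whole participant.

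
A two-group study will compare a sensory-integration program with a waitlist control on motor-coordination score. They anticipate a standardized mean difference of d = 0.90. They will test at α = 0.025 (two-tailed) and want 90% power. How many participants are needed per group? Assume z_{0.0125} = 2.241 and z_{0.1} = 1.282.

For two independent groups with equal n: n = 2·((z_{α/2} + z_β) / d)².
z_{α/2} + z_β = 2.241 + 1.282 = 3.523.
n = 2 × (3.523 / 0.90)² = 2 × 3.914² = 2 × 15.32 = 30.6.
Round up to the next whole participant.

n = 31 per group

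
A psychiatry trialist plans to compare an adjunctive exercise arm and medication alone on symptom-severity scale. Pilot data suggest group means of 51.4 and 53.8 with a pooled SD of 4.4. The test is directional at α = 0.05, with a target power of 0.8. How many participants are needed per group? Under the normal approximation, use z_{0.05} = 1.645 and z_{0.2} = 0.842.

Cohen's d = |M₁ − M₂| / SD_pooled = |51.4 − 53.8| / 4.4 = 2.4 / 4.4 = 0.545.
For two independent groups with equal n: n = 2·((z_{α} + z_β) / d)².
z_{α} + z_β = 1.645 + 0.842 = 2.487.
n = 2 × (2.487 / 0.545)² = 2 × 4.563² = 2 × 20.82 = 41.6.
Round up to the next whole participant.

n = 42 per group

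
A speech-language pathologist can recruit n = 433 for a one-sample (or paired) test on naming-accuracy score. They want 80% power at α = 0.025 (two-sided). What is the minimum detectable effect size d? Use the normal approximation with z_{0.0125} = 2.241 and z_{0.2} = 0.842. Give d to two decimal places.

d_min ≈ 0.15

For a single sample (or paired design) of n = 433: d_min = (z_{α/2} + z_β)/√n.
z-sum = 2.241 + 0.842 = 3.083.
d_min = 3.083 / √433 = 3.083 / 20.809 = 0.148.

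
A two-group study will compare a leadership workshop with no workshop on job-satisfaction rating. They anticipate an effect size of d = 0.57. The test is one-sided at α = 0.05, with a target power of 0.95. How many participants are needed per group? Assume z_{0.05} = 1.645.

For two independent groups with equal n: n = 2·((z_{α} + z_β) / d)².
z_{α} + z_β = 1.645 + 1.645 = 3.290.
n = 2 × (3.290 / 0.57)² = 2 × 5.772² = 2 × 33.32 = 66.6.
Round up to the next whole participant.

n = 67 per group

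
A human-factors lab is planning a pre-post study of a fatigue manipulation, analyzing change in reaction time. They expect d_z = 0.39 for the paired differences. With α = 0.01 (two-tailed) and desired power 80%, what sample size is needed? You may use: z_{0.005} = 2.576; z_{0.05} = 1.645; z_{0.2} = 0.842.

For a paired (one-sample on differences) test: n = ((z_{α/2} + z_β) / d)².
z_{α/2} + z_β = 2.576 + 0.842 = 3.418.
n = (3.418 / 0.39)² = 8.764² = 76.81.
Round up.

n = 77 pairs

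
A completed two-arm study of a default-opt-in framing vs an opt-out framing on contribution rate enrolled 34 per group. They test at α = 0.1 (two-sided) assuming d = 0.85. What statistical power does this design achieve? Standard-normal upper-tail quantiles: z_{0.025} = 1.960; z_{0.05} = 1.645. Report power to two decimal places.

power ≈ 0.97

For two equal groups, power = Φ(d·√(n/2) − z_{α/2}).
d·√(n/2) = 0.85 × √(34/2) = 0.85 × 4.123 = 3.505.
z_β = 3.505 − 1.645 = 1.860.
Power = Φ(1.860) = 0.969.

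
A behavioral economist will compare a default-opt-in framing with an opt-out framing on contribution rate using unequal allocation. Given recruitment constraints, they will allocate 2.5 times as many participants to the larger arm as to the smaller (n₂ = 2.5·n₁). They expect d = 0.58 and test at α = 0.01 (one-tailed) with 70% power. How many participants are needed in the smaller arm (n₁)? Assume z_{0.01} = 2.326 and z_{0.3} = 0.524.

With allocation ratio k = n₂/n₁ = 2.5, Var(x̄₁−x̄₂) = σ²(1/n₁ + 1/(k·n₁)) = σ²·(k+1)/(k·n₁).
So n₁ = (1 + 1/k)·((z_{α} + z_β)/d)² = 1.400 × (2.850/0.58)².
n₁ = 1.400 × 24.15 = 33.8.
Round up: n₁ = 34, giving n₂ = 2.5 × 34 = 85.

n₁ = 34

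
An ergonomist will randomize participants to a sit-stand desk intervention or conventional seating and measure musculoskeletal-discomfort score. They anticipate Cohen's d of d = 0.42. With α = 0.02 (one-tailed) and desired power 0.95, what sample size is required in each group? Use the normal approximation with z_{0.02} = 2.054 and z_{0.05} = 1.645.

n = 156 per group

For two independent groups with equal n: n = 2·((z_{α} + z_β) / d)².
z_{α} + z_β = 2.054 + 1.645 = 3.699.
n = 2 × (3.699 / 0.42)² = 2 × 8.807² = 2 × 77.57 = 155.1.
Round up to the next whole participant.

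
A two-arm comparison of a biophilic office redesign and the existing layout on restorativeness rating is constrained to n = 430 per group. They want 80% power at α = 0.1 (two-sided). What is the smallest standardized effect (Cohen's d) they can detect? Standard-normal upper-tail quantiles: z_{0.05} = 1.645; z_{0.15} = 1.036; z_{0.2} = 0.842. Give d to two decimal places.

For two independent groups of n = 430 each: d_min = (z_{α/2} + z_β)·√(2/n).
z-sum = 1.645 + 0.842 = 2.487.
d_min = 2.487 × √(2/430) = 2.487 × 0.0682 = 0.170.

d_min ≈ 0.17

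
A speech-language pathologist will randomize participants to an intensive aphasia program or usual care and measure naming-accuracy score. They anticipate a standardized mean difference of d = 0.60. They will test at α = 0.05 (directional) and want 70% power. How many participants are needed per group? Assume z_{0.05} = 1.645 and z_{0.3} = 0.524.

n = 27 per group

For two independent groups with equal n: n = 2·((z_{α} + z_β) / d)².
z_{α} + z_β = 1.645 + 0.524 = 2.169.
n = 2 × (2.169 / 0.60)² = 2 × 3.615² = 2 × 13.07 = 26.1.
Round up to the next whole participant.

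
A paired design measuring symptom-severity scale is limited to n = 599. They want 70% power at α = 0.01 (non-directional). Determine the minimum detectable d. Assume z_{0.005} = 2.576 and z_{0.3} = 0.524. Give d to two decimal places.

For a single sample (or paired design) of n = 599: d_min = (z_{α/2} + z_β)/√n.
z-sum = 2.576 + 0.524 = 3.100.
d_min = 3.100 / √599 = 3.100 / 24.474 = 0.127.

d_min ≈ 0.13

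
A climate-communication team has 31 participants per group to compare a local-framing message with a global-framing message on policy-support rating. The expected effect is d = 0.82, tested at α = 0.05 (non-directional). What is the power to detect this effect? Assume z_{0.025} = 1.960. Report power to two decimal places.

For two equal groups, power = Φ(d·√(n/2) − z_{α/2}).
d·√(n/2) = 0.82 × √(31/2) = 0.82 × 3.937 = 3.228.
z_β = 3.228 − 1.960 = 1.268.
Power = Φ(1.268) = 0.898.

power ≈ 0.90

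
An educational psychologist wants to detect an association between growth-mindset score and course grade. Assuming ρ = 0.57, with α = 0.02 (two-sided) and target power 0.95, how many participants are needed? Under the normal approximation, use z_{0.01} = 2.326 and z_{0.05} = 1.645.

Fisher's z: C = ½·ln((1+r)/(1−r)) = ½·ln(3.6512) = 0.6475.
n = ((z_{α/2} + z_β)/C)² + 3.
(2.326 + 1.645) / 0.6475 = 3.971 / 0.6475 = 6.133.
n = 6.133² + 3 = 37.61 + 3 = 40.6.
Round up.

n = 41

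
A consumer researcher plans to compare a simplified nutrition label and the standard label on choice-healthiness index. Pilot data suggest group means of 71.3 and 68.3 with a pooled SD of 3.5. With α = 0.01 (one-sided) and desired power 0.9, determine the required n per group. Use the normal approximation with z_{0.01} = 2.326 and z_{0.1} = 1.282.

Cohen's d = |M₁ − M₂| / SD_pooled = |71.3 − 68.3| / 3.5 = 3.0 / 3.5 = 0.857.
For two independent groups with equal n: n = 2·((z_{α} + z_β) / d)².
z_{α} + z_β = 2.326 + 1.282 = 3.608.
n = 2 × (3.608 / 0.857)² = 2 × 4.210² = 2 × 17.72 = 35.4.
Round up to the next whole participant.

n = 36 per group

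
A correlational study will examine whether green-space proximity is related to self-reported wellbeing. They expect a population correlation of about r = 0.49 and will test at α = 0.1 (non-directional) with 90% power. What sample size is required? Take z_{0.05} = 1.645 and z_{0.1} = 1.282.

Fisher's z: C = ½·ln((1+r)/(1−r)) = ½·ln(2.9216) = 0.5361.
n = ((z_{α/2} + z_β)/C)² + 3.
(1.645 + 1.282) / 0.5361 = 2.927 / 0.5361 = 5.460.
n = 5.460² + 3 = 29.81 + 3 = 32.8.
Round up.

n = 33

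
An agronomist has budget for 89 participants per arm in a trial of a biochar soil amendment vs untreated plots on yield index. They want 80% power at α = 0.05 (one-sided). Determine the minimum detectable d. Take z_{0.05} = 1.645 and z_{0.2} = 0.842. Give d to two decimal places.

d_min ≈ 0.37

For two independent groups of n = 89 each: d_min = (z_{α} + z_β)·√(2/n).
z-sum = 1.645 + 0.842 = 2.487.
d_min = 2.487 × √(2/89) = 2.487 × 0.1499 = 0.373.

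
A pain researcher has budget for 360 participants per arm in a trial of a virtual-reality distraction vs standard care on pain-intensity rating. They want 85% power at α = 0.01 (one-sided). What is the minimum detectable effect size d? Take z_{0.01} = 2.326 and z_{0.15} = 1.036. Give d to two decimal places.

For two independent groups of n = 360 each: d_min = (z_{α} + z_β)·√(2/n).
z-sum = 2.326 + 1.036 = 3.362.
d_min = 3.362 × √(2/360) = 3.362 × 0.0745 = 0.251.

d_min ≈ 0.25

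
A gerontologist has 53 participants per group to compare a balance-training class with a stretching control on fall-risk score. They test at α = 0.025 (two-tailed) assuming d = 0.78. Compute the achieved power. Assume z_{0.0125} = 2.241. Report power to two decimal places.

power ≈ 0.96

For two equal groups, power = Φ(d·√(n/2) − z_{α/2}).
d·√(n/2) = 0.78 × √(53/2) = 0.78 × 5.148 = 4.015.
z_β = 4.015 − 2.241 = 1.774.
Power = Φ(1.774) = 0.962.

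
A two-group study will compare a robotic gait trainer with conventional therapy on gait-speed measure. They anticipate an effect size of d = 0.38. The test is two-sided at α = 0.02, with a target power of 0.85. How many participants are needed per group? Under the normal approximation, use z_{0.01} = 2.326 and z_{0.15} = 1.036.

n = 157 per group

For two independent groups with equal n: n = 2·((z_{α/2} + z_β) / d)².
z_{α/2} + z_β = 2.326 + 1.036 = 3.362.
n = 2 × (3.362 / 0.38)² = 2 × 8.847² = 2 × 78.28 = 156.6.
Round up to the next whole participant.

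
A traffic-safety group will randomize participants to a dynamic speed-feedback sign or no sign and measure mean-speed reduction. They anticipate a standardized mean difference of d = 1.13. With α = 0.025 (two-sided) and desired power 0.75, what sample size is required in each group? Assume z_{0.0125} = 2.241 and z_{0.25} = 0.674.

n = 14 per group

For two independent groups with equal n: n = 2·((z_{α/2} + z_β) / d)².
z_{α/2} + z_β = 2.241 + 0.674 = 2.915.
n = 2 × (2.915 / 1.13)² = 2 × 2.580² = 2 × 6.65 = 13.3.
Round up to the next whole participant.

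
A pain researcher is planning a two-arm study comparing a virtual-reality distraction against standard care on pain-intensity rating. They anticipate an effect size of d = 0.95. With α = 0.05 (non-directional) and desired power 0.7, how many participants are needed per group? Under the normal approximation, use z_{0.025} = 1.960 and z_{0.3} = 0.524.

n = 14 per group

For two independent groups with equal n: n = 2·((z_{α/2} + z_β) / d)².
z_{α/2} + z_β = 1.960 + 0.524 = 2.484.
n = 2 × (2.484 / 0.95)² = 2 × 2.615² = 2 × 6.84 = 13.7.
Round up to the next whole participant.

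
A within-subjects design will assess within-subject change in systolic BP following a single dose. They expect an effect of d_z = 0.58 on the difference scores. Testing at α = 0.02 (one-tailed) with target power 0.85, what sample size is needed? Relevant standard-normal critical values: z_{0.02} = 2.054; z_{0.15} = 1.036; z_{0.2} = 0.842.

For a paired (one-sample on differences) test: n = ((z_{α} + z_β) / d)².
z_{α} + z_β = 2.054 + 1.036 = 3.090.
n = (3.090 / 0.58)² = 5.328² = 28.38.
Round up.

n = 29 pairs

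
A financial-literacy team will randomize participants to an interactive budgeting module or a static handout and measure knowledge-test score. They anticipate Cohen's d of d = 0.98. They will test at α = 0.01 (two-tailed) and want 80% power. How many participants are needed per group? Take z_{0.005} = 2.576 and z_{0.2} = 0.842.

For two independent groups with equal n: n = 2·((z_{α/2} + z_β) / d)².
z_{α/2} + z_β = 2.576 + 0.842 = 3.418.
n = 2 × (3.418 / 0.98)² = 2 × 3.488² = 2 × 12.16 = 24.3.
Round up to the next whole participant.

n = 25 per group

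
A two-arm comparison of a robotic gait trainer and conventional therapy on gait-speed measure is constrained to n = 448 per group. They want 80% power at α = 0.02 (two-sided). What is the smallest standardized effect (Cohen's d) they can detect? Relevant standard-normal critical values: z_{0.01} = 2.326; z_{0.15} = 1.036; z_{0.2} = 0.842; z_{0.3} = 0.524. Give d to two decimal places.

d_min ≈ 0.21

For two independent groups of n = 448 each: d_min = (z_{α/2} + z_β)·√(2/n).
z-sum = 2.326 + 0.842 = 3.168.
d_min = 3.168 × √(2/448) = 3.168 × 0.0668 = 0.212.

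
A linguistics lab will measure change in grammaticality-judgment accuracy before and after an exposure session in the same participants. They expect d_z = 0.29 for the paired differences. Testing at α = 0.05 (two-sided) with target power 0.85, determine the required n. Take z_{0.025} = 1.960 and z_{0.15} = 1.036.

For a paired (one-sample on differences) test: n = ((z_{α/2} + z_β) / d)².
z_{α/2} + z_β = 1.960 + 1.036 = 2.996.
n = (2.996 / 0.29)² = 10.331² = 106.73.
Round up.

n = 107 pairs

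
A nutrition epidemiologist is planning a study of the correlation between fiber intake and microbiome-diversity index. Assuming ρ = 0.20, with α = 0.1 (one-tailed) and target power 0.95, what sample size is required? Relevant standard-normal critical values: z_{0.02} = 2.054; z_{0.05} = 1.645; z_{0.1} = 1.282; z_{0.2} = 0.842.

Fisher's z: C = ½·ln((1+r)/(1−r)) = ½·ln(1.5000) = 0.2027.
n = ((z_{α} + z_β)/C)² + 3.
(1.282 + 1.645) / 0.2027 = 2.927 / 0.2027 = 14.440.
n = 14.440² + 3 = 208.52 + 3 = 211.5.
Round up.

n = 212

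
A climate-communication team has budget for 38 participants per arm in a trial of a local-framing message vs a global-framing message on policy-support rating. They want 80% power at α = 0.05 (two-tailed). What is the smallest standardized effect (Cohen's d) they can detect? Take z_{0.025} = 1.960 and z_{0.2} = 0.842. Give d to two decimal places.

d_min ≈ 0.64

For two independent groups of n = 38 each: d_min = (z_{α/2} + z_β)·√(2/n).
z-sum = 1.960 + 0.842 = 2.802.
d_min = 2.802 × √(2/38) = 2.802 × 0.2294 = 0.643.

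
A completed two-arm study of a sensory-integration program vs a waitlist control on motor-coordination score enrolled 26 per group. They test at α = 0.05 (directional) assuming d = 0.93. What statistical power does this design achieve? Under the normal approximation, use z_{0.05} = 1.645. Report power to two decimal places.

power ≈ 0.96

For two equal groups, power = Φ(d·√(n/2) − z_{α}).
d·√(n/2) = 0.93 × √(26/2) = 0.93 × 3.606 = 3.353.
z_β = 3.353 − 1.645 = 1.708.
Power = Φ(1.708) = 0.956.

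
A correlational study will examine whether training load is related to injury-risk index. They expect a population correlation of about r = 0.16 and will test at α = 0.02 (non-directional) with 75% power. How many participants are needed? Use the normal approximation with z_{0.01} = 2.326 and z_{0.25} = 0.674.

Fisher's z: C = ½·ln((1+r)/(1−r)) = ½·ln(1.3810) = 0.1614.
n = ((z_{α/2} + z_β)/C)² + 3.
(2.326 + 0.674) / 0.1614 = 3.000 / 0.1614 = 18.587.
n = 18.587² + 3 = 345.49 + 3 = 348.5.
Round up.

n = 349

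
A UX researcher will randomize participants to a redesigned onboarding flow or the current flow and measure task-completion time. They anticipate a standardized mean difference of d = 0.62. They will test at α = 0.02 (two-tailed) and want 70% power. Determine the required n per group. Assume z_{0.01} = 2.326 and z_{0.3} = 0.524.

For two independent groups with equal n: n = 2·((z_{α/2} + z_β) / d)².
z_{α/2} + z_β = 2.326 + 0.524 = 2.850.
n = 2 × (2.850 / 0.62)² = 2 × 4.597² = 2 × 21.13 = 42.3.
Round up to the next whole participant.

n = 43 per group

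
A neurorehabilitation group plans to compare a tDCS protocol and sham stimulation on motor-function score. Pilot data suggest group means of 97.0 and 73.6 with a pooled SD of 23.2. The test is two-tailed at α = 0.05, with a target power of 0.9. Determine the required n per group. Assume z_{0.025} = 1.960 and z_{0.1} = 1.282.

n = 21 per group

Cohen's d = |M₁ − M₂| / SD_pooled = |97.0 − 73.6| / 23.2 = 23.4 / 23.2 = 1.009.
For two independent groups with equal n: n = 2·((z_{α/2} + z_β) / d)².
z_{α/2} + z_β = 1.960 + 1.282 = 3.242.
n = 2 × (3.242 / 1.009)² = 2 × 3.213² = 2 × 10.32 = 20.6.
Round up to the next whole participant.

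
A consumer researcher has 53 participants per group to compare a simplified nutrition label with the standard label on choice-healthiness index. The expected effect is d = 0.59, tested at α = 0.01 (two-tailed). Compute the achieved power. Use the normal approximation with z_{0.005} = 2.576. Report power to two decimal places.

For two equal groups, power = Φ(d·√(n/2) − z_{α/2}).
d·√(n/2) = 0.59 × √(53/2) = 0.59 × 5.148 = 3.037.
z_β = 3.037 − 2.576 = 0.461.
Power = Φ(0.461) = 0.678.

power ≈ 0.68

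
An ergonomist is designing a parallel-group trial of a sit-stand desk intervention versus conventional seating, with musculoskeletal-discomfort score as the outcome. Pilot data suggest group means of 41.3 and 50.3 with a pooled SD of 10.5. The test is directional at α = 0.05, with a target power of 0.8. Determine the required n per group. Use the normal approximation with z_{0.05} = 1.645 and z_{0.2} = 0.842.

Cohen's d = |M₁ − M₂| / SD_pooled = |41.3 − 50.3| / 10.5 = 9.0 / 10.5 = 0.857.
For two independent groups with equal n: n = 2·((z_{α} + z_β) / d)².
z_{α} + z_β = 1.645 + 0.842 = 2.487.
n = 2 × (2.487 / 0.857)² = 2 × 2.902² = 2 × 8.42 = 16.8.
Round up to the next whole participant.

n = 17 per group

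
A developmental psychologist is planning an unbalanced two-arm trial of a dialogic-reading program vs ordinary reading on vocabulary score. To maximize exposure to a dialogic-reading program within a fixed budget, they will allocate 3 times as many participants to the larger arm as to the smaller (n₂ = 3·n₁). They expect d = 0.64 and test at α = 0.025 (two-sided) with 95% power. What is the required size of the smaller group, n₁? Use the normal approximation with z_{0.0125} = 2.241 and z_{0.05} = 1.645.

n₁ = 50

With allocation ratio k = n₂/n₁ = 3, Var(x̄₁−x̄₂) = σ²(1/n₁ + 1/(k·n₁)) = σ²·(k+1)/(k·n₁).
So n₁ = (1 + 1/k)·((z_{α/2} + z_β)/d)² = 1.333 × (3.886/0.64)².
n₁ = 1.333 × 36.87 = 49.2.
Round up: n₁ = 50, giving n₂ = 3 × 50 = 150.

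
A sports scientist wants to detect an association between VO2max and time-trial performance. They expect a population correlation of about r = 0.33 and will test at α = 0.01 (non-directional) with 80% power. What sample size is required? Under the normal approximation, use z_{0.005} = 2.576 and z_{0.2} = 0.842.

n = 103

Fisher's z: C = ½·ln((1+r)/(1−r)) = ½·ln(1.9851) = 0.3428.
n = ((z_{α/2} + z_β)/C)² + 3.
(2.576 + 0.842) / 0.3428 = 3.418 / 0.3428 = 9.971.
n = 9.971² + 3 = 99.42 + 3 = 102.4.
Round up.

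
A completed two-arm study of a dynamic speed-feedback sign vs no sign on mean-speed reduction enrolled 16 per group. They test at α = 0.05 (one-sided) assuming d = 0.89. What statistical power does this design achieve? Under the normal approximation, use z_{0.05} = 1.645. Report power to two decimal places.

power ≈ 0.81

For two equal groups, power = Φ(d·√(n/2) − z_{α}).
d·√(n/2) = 0.89 × √(16/2) = 0.89 × 2.828 = 2.517.
z_β = 2.517 − 1.645 = 0.872.
Power = Φ(0.872) = 0.808.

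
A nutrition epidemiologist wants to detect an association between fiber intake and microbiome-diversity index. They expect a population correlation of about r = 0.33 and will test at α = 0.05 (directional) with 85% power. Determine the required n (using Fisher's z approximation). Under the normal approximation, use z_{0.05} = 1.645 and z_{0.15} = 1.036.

Fisher's z: C = ½·ln((1+r)/(1−r)) = ½·ln(1.9851) = 0.3428.
n = ((z_{α} + z_β)/C)² + 3.
(1.645 + 1.036) / 0.3428 = 2.681 / 0.3428 = 7.821.
n = 7.821² + 3 = 61.17 + 3 = 64.2.
Round up.

n = 65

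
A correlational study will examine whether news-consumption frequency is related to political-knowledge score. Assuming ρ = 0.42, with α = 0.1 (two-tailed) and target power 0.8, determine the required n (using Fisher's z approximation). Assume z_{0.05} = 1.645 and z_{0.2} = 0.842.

Fisher's z: C = ½·ln((1+r)/(1−r)) = ½·ln(2.4483) = 0.4477.
n = ((z_{α/2} + z_β)/C)² + 3.
(1.645 + 0.842) / 0.4477 = 2.487 / 0.4477 = 5.555.
n = 5.555² + 3 = 30.86 + 3 = 33.9.
Round up.

n = 34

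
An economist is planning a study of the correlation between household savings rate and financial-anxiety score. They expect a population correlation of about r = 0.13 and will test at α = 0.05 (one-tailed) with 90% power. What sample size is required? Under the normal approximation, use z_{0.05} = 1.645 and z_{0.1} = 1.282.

Fisher's z: C = ½·ln((1+r)/(1−r)) = ½·ln(1.2989) = 0.1307.
n = ((z_{α} + z_β)/C)² + 3.
(1.645 + 1.282) / 0.1307 = 2.927 / 0.1307 = 22.395.
n = 22.395² + 3 = 501.53 + 3 = 504.5.
Round up.

n = 505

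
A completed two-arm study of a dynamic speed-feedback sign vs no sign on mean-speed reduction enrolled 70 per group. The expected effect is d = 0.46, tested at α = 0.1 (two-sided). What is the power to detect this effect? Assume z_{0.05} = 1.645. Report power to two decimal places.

For two equal groups, power = Φ(d·√(n/2) − z_{α/2}).
d·√(n/2) = 0.46 × √(70/2) = 0.46 × 5.916 = 2.721.
z_β = 2.721 − 1.645 = 1.076.
Power = Φ(1.076) = 0.859.

power ≈ 0.86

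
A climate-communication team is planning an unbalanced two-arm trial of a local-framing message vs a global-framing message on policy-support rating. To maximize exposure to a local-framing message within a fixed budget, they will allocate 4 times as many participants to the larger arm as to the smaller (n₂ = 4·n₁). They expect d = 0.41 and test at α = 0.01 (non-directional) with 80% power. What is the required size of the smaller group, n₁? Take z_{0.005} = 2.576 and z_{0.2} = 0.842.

n₁ = 87

With allocation ratio k = n₂/n₁ = 4, Var(x̄₁−x̄₂) = σ²(1/n₁ + 1/(k·n₁)) = σ²·(k+1)/(k·n₁).
So n₁ = (1 + 1/k)·((z_{α/2} + z_β)/d)² = 1.250 × (3.418/0.41)².
n₁ = 1.250 × 69.50 = 86.9.
Round up: n₁ = 87, giving n₂ = 4 × 87 = 348.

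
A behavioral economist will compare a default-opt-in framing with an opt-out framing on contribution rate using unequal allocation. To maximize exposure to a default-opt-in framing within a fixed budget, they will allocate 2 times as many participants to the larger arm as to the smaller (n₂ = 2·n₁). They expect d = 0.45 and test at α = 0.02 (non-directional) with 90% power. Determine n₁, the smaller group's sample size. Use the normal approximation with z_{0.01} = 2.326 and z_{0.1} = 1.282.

n₁ = 97

With allocation ratio k = n₂/n₁ = 2, Var(x̄₁−x̄₂) = σ²(1/n₁ + 1/(k·n₁)) = σ²·(k+1)/(k·n₁).
So n₁ = (1 + 1/k)·((z_{α/2} + z_β)/d)² = 1.500 × (3.608/0.45)².
n₁ = 1.500 × 64.28 = 96.4.
Round up: n₁ = 97, giving n₂ = 2 × 97 = 194.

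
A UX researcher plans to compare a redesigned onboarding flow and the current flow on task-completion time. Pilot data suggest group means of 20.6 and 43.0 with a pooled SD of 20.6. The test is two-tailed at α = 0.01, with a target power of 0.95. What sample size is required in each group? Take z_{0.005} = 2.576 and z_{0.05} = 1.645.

Cohen's d = |M₁ − M₂| / SD_pooled = |20.6 − 43.0| / 20.6 = 22.4 / 20.6 = 1.087.
For two independent groups with equal n: n = 2·((z_{α/2} + z_β) / d)².
z_{α/2} + z_β = 2.576 + 1.645 = 4.221.
n = 2 × (4.221 / 1.087)² = 2 × 3.883² = 2 × 15.08 = 30.2.
Round up to the next whole participant.

n = 31 per group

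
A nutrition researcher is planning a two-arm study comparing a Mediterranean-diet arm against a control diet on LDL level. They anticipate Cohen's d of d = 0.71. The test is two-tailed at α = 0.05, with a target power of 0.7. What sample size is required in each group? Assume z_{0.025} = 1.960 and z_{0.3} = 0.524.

n = 25 per group

For two independent groups with equal n: n = 2·((z_{α/2} + z_β) / d)².
z_{α/2} + z_β = 1.960 + 0.524 = 2.484.
n = 2 × (2.484 / 0.71)² = 2 × 3.499² = 2 × 12.24 = 24.5.
Round up to the next whole participant.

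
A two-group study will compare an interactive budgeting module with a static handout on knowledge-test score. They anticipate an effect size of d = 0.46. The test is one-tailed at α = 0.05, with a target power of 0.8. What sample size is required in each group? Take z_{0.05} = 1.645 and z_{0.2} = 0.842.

n = 59 per group

For two independent groups with equal n: n = 2·((z_{α} + z_β) / d)².
z_{α} + z_β = 1.645 + 0.842 = 2.487.
n = 2 × (2.487 / 0.46)² = 2 × 5.407² = 2 × 29.23 = 58.5.
Round up to the next whole participant.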